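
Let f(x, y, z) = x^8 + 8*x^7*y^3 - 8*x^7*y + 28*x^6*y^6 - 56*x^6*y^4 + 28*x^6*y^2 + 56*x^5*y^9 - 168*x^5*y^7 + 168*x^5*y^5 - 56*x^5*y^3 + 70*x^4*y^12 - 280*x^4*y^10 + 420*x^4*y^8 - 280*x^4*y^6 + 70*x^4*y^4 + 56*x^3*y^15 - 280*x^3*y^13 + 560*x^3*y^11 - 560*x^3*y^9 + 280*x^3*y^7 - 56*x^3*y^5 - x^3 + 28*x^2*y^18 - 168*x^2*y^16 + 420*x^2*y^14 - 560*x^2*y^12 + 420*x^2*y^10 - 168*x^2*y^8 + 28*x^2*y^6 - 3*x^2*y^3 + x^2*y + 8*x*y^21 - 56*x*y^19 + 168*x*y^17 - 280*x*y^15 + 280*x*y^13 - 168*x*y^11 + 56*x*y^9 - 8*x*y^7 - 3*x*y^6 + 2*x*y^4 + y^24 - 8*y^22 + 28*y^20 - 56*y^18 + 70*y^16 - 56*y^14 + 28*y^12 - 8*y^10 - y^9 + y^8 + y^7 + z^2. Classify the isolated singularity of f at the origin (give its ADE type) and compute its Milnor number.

Type D_{9}, Milnor number mu = 9.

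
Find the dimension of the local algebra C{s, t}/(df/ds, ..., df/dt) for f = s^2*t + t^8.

9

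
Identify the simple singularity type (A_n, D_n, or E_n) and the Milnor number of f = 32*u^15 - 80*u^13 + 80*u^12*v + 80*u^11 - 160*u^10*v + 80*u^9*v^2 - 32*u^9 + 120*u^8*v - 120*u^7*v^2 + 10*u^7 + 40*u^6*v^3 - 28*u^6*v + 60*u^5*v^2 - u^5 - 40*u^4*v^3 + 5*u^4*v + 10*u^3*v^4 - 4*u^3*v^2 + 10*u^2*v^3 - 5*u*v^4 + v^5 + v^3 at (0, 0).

The Hessian of f at 0 has rank 0. Corank 2; j^3 = v^3 is a perfect cube, so E-series; the 5-jet and mu = 8 give E_8.

Type E8, Milnor number mu = 8.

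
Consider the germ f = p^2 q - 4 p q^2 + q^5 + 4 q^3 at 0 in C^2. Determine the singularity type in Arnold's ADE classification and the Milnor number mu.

Type D_6, Milnor number mu = 6.

The Hessian of f at 0 has rank 0. Corank 2; j^3 = q*(p - 2*q)^2 has shape L^2 M (L != M), so D-series; mu = 6 gives D_6.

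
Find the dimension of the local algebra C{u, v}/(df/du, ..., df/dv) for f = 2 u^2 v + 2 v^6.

7

The Hessian of f at 0 has rank 0. Corank 2; j^3 = 2*u^2*v has shape L^2 M (L != M), so D-series; mu = 7 gives D_7.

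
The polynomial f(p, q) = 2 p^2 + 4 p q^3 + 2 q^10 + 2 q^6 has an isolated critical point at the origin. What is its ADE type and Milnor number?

Type A9, Milnor number mu = 9.

The Hessian of f at 0 has rank 1. Corank 1: A-series; mu = 9 gives A_9.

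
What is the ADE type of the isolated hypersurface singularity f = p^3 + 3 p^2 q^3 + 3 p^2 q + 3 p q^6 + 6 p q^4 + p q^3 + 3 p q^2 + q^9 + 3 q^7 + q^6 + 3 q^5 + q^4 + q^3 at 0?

The Hessian of f at 0 has rank 0. Corank 2; j^3 = (p + q)^3 is a perfect cube, so E-series; the 4-jet and mu = 7 give E_7.

E_7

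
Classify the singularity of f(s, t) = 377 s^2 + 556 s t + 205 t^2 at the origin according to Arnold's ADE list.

A_1

The Hessian of f at 0 has rank 2. Corank 0: nondegenerate Morse point, so A_1.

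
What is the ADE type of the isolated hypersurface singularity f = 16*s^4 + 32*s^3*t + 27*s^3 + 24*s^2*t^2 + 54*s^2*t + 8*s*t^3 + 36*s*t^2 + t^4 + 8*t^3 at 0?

E_6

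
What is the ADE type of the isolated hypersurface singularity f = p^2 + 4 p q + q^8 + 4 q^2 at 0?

The Hessian of f at 0 is [[2, 4], [4, 8]] with rank 1, so corank 1. A Groebner basis of the Jacobian ideal J(f) in C{p,q} is {q^7, p + 2*q}; counting standard monomials gives mu = 7. Corank 1: A-series; mu = 7 gives A_7.

A7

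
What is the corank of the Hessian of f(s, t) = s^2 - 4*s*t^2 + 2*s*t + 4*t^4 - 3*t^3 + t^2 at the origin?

Hessian at 0 has rank 1.

1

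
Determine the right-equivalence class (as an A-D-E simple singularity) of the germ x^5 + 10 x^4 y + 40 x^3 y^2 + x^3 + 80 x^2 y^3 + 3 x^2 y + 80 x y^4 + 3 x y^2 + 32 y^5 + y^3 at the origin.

The Hessian of f at 0 has rank 0. Corank 2; j^3 = (x + y)^3 is a perfect cube, so E-series; the 5-jet and mu = 8 give E_8.

E_8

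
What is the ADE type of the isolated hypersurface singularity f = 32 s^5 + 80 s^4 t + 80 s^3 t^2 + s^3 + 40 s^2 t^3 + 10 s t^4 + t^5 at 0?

E_8

The Hessian of f at 0 is [[0, 0], [0, 0]] with rank 0, so corank 2. A Groebner basis of the Jacobian ideal J(f) in C{s,t} is {t^5, s*t^3 + t^4/8, s^2}; counting standard monomials gives mu = 8. Corank 2; j^3 = s^3 is a perfect cube, so E-series; the 5-jet and mu = 8 give E_8.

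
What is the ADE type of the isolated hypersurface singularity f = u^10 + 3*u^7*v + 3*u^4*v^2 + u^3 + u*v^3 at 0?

The Hessian of f at 0 has rank 0. Corank 2; j^3 = u^3 is a perfect cube, so E-series; the 4-jet and mu = 7 give E_7.

E_7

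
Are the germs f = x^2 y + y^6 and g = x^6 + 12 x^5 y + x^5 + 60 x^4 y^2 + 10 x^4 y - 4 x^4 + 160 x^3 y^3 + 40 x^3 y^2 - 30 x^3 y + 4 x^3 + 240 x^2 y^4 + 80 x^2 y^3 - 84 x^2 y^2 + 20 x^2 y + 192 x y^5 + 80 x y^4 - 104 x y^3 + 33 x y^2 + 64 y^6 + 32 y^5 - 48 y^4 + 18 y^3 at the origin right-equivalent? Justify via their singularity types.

Yes.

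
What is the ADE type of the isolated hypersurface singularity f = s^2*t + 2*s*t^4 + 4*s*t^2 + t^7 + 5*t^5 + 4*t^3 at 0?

D_{6}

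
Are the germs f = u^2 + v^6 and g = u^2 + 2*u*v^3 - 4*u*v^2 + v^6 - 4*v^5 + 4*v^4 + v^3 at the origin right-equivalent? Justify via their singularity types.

No.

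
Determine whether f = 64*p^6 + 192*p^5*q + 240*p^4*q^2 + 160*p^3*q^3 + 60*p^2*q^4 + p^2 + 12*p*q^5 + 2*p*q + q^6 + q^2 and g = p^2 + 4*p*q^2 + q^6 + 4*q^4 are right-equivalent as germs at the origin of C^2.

Yes.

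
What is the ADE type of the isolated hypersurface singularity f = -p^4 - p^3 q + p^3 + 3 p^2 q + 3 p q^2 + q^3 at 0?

E_{7}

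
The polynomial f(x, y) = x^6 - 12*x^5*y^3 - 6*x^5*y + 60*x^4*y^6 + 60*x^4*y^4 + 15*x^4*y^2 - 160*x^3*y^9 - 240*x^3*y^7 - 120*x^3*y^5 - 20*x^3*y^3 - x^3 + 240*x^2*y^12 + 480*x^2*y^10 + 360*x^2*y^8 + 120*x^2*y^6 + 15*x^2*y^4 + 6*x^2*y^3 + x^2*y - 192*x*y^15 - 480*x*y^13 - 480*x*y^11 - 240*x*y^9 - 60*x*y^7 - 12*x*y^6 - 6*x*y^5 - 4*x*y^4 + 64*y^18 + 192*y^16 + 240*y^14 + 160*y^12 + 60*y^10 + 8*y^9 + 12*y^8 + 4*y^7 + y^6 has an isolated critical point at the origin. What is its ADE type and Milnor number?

The Hessian of f at 0 is [[0, 0], [0, 0]] with rank 0, so corank 2. A Groebner basis of the Jacobian ideal J(f) in C{x,y} is {x^2/2 - x*y/2 + y^4, x^3, x^2*y, x^2/3 + x*y^2}; counting standard monomials gives mu = 7. Corank 2; j^3 = -x^2*(x - y) has shape L^2 M (L != M), so D-series; mu = 7 gives D_7.

Type D_{7}, Milnor number mu = 7.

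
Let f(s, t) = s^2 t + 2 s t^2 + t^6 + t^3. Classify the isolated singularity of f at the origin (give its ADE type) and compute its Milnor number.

Type D_7, Milnor number mu = 7.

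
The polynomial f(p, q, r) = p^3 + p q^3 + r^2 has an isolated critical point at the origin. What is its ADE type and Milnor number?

The Hessian of f at 0 is [[0, 0, 0], [0, 0, 0], [0, 0, 2]] with rank 1, so corank 2. A Groebner basis of the Jacobian ideal J(f) in C{p,q,r} is {p^3, p*q^2, 3*p^2 + q^3, r}; counting standard monomials gives mu = 7. Corank 2; j^3 = p^3 is a perfect cube, so E-series; the 4-jet and mu = 7 give E_7.

Type E_{7}, Milnor number mu = 7.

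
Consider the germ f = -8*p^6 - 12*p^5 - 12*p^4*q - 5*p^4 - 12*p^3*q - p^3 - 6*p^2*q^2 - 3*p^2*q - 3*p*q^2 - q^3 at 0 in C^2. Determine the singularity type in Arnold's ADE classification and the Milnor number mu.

The Hessian of f at 0 has rank 0. Corank 2; j^3 = -(p + q)^3 is a perfect cube, so E-series; the 4-jet and mu = 6 give E_6.

Type E_{6}, Milnor number mu = 6.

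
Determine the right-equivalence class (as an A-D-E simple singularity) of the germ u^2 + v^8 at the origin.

A_{7}

The Hessian of f at 0 has rank 1. Corank 1: A-series; mu = 7 gives A_7.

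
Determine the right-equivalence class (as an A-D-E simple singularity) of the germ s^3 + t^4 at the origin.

E_6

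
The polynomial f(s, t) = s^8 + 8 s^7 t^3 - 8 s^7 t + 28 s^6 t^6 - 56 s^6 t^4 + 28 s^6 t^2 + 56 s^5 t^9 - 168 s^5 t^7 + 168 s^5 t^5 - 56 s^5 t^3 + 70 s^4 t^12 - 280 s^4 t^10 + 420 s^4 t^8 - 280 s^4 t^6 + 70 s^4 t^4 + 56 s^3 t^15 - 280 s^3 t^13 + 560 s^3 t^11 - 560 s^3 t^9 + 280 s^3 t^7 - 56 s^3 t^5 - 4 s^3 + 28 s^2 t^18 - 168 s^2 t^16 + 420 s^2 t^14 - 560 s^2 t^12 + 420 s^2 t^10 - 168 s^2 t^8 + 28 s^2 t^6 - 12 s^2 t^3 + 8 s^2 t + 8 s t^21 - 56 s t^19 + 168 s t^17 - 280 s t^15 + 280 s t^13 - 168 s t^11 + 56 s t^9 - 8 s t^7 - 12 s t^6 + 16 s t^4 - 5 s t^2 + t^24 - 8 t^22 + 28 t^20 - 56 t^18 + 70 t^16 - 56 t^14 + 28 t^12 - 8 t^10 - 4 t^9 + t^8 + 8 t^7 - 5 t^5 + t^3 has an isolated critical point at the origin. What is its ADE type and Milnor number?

Type D_9, Milnor number mu = 9.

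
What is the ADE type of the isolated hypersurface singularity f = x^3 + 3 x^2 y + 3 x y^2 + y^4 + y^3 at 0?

The Hessian of f at 0 is [[0, 0], [0, 0]] with rank 0, so corank 2. A Groebner basis of the Jacobian ideal J(f) in C{x,y} is {y^3, x^2 + 2*x*y + y^2}; counting standard monomials gives mu = 6. Corank 2; j^3 = (x + y)^3 is a perfect cube, so E-series; the 4-jet and mu = 6 give E_6.

E_6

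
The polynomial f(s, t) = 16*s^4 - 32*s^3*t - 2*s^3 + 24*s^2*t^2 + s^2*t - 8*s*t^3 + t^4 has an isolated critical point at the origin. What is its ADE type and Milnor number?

Type D_5, Milnor number mu = 5.

The Hessian of f at 0 has rank 0. Corank 2; j^3 = -s^2*(2*s - t) has shape L^2 M (L != M), so D-series; mu = 5 gives D_5.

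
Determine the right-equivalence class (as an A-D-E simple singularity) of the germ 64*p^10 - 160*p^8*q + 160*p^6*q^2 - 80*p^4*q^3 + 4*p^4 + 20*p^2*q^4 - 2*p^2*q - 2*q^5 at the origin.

D_6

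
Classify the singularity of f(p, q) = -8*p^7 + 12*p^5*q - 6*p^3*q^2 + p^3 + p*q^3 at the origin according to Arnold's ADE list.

E_{7}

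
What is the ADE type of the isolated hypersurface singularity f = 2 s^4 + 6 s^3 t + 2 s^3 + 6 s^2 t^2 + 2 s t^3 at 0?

The Hessian of f at 0 is [[0, 0], [0, 0]] with rank 0, so corank 2. A Groebner basis of the Jacobian ideal J(f) in C{s,t} is {3*s^2 + t^4 + t^3, s^3, s^2*t - s^2 - t^3/3, 2*s^2 + s*t^2 + 2*t^3/3}; counting standard monomials gives mu = 7. Corank 2; j^3 = 2*s^3 is a perfect cube, so E-series; the 4-jet and mu = 7 give E_7.

E_{7}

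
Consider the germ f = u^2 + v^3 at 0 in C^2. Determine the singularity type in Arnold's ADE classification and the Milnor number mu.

The Hessian of f at 0 has rank 1. Corank 1: A-series; mu = 2 gives A_2.

Type A_2, Milnor number mu = 2.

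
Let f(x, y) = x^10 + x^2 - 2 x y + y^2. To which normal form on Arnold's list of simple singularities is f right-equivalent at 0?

The Hessian of f at 0 has rank 1. Corank 1: A-series; mu = 9 gives A_9.

A_{9}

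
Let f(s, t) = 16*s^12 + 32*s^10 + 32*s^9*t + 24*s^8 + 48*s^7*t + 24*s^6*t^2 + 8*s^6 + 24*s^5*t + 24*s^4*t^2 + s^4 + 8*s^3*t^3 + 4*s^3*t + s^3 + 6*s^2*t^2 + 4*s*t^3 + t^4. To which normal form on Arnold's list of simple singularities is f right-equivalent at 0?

E6

The Hessian of f at 0 has rank 0. Corank 2; j^3 = s^3 is a perfect cube, so E-series; the 4-jet and mu = 6 give E_6.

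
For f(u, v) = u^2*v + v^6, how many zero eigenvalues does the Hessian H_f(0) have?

The Hessian at 0 is [[0, 0], [0, 0]] of rank 0; hence corank 2.

2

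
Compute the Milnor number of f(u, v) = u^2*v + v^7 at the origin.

8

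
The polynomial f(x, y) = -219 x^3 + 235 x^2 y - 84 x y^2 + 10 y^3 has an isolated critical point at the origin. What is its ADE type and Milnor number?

The Hessian of f at 0 is [[0, 0], [0, 0]] with rank 0, so corank 2. A Groebner basis of the Jacobian ideal J(f) in C{x,y} is {y^3, x^2 - 6*y^2/37, x*y - 15*y^2/37}; counting standard monomials gives mu = 4. Corank 2; j^3 = -(3*x - y)*(73*x^2 - 54*x*y + 10*y^2) splits into three distinct lines over C (the quadratic factor has nonzero discriminant), so D_4.

Type D4, Milnor number mu = 4.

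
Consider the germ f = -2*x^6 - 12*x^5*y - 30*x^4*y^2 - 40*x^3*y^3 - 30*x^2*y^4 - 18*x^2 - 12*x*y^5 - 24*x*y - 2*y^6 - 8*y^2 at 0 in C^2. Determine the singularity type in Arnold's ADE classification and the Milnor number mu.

The Hessian of f at 0 has rank 1. Corank 1: A-series; mu = 5 gives A_5.

Type A_{5}, Milnor number mu = 5.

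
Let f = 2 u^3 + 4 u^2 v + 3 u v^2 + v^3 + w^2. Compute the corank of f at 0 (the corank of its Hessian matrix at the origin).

2

Hessian at 0 has rank 1.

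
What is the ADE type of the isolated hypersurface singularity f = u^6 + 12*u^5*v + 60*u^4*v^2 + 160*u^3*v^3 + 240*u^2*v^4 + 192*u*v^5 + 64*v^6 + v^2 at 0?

A5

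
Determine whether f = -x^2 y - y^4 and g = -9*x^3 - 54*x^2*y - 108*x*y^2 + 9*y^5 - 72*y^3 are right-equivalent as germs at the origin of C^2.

The Hessian of f at 0 has rank 0. Corank 2; j^3 = -x^2*y has shape L^2 M (L != M), so D-series; mu = 5 gives D_5. The Hessian of g at 0 has rank 0. Corank 2; j^3 = -9*(x + 2*y)^3 is a perfect cube, so E-series; the 5-jet and mu = 8 give E_8. f is D_5 but g is E_8, hence not right-equivalent.

No.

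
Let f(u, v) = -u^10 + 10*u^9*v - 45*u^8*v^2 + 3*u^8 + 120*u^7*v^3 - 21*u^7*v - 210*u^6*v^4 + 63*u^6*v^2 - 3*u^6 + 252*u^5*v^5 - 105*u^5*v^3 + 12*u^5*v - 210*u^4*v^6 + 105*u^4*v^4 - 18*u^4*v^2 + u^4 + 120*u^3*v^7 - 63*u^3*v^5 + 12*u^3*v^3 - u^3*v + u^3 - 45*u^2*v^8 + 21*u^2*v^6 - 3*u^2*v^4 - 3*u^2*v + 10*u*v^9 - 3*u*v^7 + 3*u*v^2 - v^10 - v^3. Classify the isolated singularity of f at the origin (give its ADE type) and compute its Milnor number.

Type E_{7}, Milnor number mu = 7.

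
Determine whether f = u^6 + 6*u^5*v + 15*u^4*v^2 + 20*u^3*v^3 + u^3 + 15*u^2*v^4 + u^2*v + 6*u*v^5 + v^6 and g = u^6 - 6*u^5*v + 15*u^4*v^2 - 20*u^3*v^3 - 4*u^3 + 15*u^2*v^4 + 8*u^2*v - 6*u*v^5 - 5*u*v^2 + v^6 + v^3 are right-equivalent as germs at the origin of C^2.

Yes.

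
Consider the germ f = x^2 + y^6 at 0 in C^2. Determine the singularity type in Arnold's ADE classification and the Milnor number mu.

Type A_5, Milnor number mu = 5.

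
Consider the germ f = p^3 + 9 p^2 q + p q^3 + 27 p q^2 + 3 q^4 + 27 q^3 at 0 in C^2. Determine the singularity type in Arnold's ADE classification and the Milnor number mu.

Type E_7, Milnor number mu = 7.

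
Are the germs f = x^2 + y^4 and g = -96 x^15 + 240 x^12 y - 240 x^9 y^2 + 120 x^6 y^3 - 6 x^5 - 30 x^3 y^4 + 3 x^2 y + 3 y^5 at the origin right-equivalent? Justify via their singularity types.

No.

The Hessian of f at 0 has rank 1. Corank 1: A-series; mu = 3 gives A_3. The Hessian of g at 0 has rank 0. Corank 2; j^3 = 3*x^2*y has shape L^2 M (L != M), so D-series; mu = 6 gives D_6. f is A_3 but g is D_6, hence not right-equivalent.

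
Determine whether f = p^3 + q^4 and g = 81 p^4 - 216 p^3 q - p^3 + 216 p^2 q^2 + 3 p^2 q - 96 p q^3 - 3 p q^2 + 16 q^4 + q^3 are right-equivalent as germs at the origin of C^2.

Yes.

The Hessian of f at 0 is [[0, 0], [0, 0]] with rank 0, so corank 2. A Groebner basis of the Jacobian ideal J(f) in C{p,q} is {q^3, p^2}; counting standard monomials gives mu = 6. Corank 2; j^3 = p^3 is a perfect cube, so E-series; the 4-jet and mu = 6 give E_6. The Hessian of g at 0 is [[0, 0], [0, 0]] with rank 0, so corank 2. A Groebner basis of the Jacobian ideal J(g) in C{p,q} is {q^4, p*q^2 - 8*q^3/9, p^2 - 2*p*q + q^2}; counting standard monomials gives mu = 6. Corank 2; j^3 = -(p - q)^3 is a perfect cube, so E-series; the 4-jet and mu = 6 give E_6. Both have type E_6, hence right-equivalent.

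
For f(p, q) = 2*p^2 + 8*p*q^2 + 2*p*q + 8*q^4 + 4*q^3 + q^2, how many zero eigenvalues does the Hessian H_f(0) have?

0

Hessian at 0 has rank 2.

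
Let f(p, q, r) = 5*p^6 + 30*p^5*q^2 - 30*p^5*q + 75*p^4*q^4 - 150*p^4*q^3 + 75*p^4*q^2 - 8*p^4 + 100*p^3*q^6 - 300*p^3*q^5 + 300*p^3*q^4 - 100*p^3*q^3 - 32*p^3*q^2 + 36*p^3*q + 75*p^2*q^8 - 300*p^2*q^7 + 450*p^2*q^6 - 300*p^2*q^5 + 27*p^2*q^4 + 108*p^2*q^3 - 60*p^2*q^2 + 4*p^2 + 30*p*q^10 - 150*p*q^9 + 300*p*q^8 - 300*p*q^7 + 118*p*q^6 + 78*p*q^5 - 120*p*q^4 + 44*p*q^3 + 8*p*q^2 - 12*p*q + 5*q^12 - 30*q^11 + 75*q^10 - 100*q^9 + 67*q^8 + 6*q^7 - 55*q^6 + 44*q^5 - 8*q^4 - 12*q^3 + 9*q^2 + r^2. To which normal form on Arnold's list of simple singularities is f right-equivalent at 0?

A_5

The Hessian of f at 0 has rank 2. Corank 1: A-series; mu = 5 gives A_5.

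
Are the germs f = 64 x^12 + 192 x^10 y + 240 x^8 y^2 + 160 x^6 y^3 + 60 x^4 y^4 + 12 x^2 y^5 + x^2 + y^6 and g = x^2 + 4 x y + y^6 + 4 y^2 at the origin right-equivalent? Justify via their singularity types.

The Hessian of f at 0 has rank 1. Corank 1: A-series; mu = 5 gives A_5. The Hessian of g at 0 has rank 1. Corank 1: A-series; mu = 5 gives A_5. Both have type A_5, hence right-equivalent.

Yes.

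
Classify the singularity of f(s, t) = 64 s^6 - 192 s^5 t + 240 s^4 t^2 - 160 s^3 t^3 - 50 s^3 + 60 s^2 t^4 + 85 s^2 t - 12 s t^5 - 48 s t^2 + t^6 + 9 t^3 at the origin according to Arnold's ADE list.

The Hessian of f at 0 has rank 0. Corank 2; j^3 = -(2*s - t)*(5*s - 3*t)^2 has shape L^2 M (L != M), so D-series; mu = 7 gives D_7.

D_{7}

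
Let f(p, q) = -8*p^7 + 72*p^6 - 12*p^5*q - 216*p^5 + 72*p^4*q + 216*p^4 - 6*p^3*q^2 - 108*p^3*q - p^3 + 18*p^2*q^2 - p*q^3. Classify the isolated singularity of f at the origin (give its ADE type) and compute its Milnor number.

The Hessian of f at 0 has rank 0. Corank 2; j^3 = -p^3 is a perfect cube, so E-series; the 4-jet and mu = 7 give E_7.

Type E_7, Milnor number mu = 7.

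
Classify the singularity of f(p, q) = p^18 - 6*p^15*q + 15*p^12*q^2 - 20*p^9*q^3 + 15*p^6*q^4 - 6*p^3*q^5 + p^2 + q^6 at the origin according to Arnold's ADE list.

The Hessian of f at 0 has rank 1. Corank 1: A-series; mu = 5 gives A_5.

A_5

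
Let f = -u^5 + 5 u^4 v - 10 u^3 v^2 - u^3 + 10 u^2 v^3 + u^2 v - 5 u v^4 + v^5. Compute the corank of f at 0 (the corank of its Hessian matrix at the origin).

Hessian at 0 has rank 0.

2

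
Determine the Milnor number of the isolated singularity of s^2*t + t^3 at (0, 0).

4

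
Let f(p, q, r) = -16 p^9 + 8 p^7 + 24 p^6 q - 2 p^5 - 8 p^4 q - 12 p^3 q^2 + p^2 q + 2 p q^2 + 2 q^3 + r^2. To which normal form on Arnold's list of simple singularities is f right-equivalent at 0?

D4

The Hessian of f at 0 has rank 1. Corank 2; j^3 = q*(p^2 + 2*p*q + 2*q^2) splits into three distinct lines over C (the quadratic factor has nonzero discriminant), so D_4.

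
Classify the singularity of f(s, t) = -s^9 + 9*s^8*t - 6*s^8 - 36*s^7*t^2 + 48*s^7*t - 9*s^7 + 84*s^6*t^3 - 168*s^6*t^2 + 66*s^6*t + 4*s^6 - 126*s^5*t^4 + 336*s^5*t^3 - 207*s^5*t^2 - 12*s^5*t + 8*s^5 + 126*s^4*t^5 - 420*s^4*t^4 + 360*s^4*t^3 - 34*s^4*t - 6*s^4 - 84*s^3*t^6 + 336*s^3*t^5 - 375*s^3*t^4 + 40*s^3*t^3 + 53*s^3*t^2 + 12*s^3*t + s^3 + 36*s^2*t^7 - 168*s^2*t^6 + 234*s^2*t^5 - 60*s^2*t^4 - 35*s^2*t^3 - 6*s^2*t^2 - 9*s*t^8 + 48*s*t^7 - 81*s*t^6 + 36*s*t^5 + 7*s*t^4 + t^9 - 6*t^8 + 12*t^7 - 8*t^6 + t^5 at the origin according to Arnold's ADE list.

E_8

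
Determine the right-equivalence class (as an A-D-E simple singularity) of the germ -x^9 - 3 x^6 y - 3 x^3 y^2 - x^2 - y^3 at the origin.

A2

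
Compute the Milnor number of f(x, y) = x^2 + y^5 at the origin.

The Hessian of f at 0 is [[2, 0], [0, 0]] with rank 1, so corank 1. A Groebner basis of the Jacobian ideal J(f) in C{x,y} is {y^4, x}; counting standard monomials gives mu = 4. Corank 1: A-series; mu = 4 gives A_4.

4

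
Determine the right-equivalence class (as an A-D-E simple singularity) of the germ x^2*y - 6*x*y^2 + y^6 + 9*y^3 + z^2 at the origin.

The Hessian of f at 0 has rank 1. Corank 2; j^3 = y*(x - 3*y)^2 has shape L^2 M (L != M), so D-series; mu = 7 gives D_7.

D7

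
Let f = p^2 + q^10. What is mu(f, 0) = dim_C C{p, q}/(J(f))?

9

The Hessian of f at 0 has rank 1. Corank 1: A-series; mu = 9 gives A_9.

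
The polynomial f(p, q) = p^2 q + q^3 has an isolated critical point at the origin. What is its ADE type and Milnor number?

Type D_{4}, Milnor number mu = 4.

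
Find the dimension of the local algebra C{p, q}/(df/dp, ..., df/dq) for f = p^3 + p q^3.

7

The Hessian of f at 0 is [[0, 0], [0, 0]] with rank 0, so corank 2. A Groebner basis of the Jacobian ideal J(f) in C{p,q} is {p^3, p*q^2, 3*p^2 + q^3}; counting standard monomials gives mu = 7. Corank 2; j^3 = p^3 is a perfect cube, so E-series; the 4-jet and mu = 7 give E_7.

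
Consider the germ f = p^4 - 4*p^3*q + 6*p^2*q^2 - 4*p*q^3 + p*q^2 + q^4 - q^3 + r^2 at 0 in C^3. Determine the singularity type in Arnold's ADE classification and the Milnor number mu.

Type D_5, Milnor number mu = 5.

The Hessian of f at 0 is [[0, 0, 0], [0, 0, 0], [0, 0, 2]] with rank 1, so corank 2. A Groebner basis of the Jacobian ideal J(f) in C{p,q,r} is {p^3 + q^2/4, q^3, p*q - q^2, r}; counting standard monomials gives mu = 5. Corank 2; j^3 = q^2*(p - q) has shape L^2 M (L != M), so D-series; mu = 5 gives D_5.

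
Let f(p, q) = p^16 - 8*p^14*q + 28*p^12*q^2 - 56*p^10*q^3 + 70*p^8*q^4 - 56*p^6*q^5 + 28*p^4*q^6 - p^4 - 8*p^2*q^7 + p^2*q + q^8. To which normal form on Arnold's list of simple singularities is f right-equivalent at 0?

D_{9}

The Hessian of f at 0 has rank 0. Corank 2; j^3 = p^2*q has shape L^2 M (L != M), so D-series; mu = 9 gives D_9.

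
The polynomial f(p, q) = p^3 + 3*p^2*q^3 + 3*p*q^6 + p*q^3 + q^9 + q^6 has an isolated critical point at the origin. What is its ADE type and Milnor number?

Type E_7, Milnor number mu = 7.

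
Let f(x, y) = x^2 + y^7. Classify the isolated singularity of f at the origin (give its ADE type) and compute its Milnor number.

The Hessian of f at 0 is [[2, 0], [0, 0]] with rank 1, so corank 1. A Groebner basis of the Jacobian ideal J(f) in C{x,y} is {y^6, x}; counting standard monomials gives mu = 6. Corank 1: A-series; mu = 6 gives A_6.

Type A_{6}, Milnor number mu = 6.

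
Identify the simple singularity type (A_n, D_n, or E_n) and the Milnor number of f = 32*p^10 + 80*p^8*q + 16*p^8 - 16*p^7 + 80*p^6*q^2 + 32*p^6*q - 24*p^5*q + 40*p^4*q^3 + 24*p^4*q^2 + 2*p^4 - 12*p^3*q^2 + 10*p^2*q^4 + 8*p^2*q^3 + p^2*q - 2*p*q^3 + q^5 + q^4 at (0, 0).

The Hessian of f at 0 has rank 0. Corank 2; j^3 = p^2*q has shape L^2 M (L != M), so D-series; mu = 5 gives D_5.

Type D_5, Milnor number mu = 5.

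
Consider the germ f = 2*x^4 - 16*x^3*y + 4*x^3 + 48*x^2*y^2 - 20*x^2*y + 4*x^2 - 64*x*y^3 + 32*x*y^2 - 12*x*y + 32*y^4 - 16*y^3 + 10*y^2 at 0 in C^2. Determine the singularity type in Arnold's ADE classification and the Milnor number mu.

The Hessian of f at 0 has rank 2. Corank 0: nondegenerate Morse point, so A_1.

Type A_1, Milnor number mu = 1.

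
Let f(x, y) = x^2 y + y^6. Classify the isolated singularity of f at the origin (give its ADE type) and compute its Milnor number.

Type D7, Milnor number mu = 7.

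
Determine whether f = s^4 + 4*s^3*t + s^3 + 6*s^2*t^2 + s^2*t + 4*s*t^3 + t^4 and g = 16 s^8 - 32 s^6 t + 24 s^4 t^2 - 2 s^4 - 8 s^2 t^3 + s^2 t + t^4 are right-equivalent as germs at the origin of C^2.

The Hessian of f at 0 is [[0, 0], [0, 0]] with rank 0, so corank 2. A Groebner basis of the Jacobian ideal J(f) in C{s,t} is {s*t^2, -s*t/4 + t^3, s^2 + s*t}; counting standard monomials gives mu = 5. Corank 2; j^3 = s^2*(s + t) has shape L^2 M (L != M), so D-series; mu = 5 gives D_5. The Hessian of g at 0 is [[0, 0], [0, 0]] with rank 0, so corank 2. A Groebner basis of the Jacobian ideal J(g) in C{s,t} is {s^3, s^2/4 + t^3, s*t}; counting standard monomials gives mu = 5. Corank 2; j^3 = s^2*t has shape L^2 M (L != M), so D-series; mu = 5 gives D_5. Both have type D_5, hence right-equivalent.

Yes.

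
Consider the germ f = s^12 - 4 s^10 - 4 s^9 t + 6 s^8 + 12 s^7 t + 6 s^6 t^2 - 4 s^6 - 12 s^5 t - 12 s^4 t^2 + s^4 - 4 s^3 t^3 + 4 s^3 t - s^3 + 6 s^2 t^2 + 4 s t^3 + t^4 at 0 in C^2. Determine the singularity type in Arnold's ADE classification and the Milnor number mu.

Type E6, Milnor number mu = 6.

The Hessian of f at 0 has rank 0. Corank 2; j^3 = -s^3 is a perfect cube, so E-series; the 4-jet and mu = 6 give E_6.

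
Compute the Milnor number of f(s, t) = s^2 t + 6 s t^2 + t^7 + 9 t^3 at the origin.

8

The Hessian of f at 0 has rank 0. Corank 2; j^3 = t*(s + 3*t)^2 has shape L^2 M (L != M), so D-series; mu = 8 gives D_8.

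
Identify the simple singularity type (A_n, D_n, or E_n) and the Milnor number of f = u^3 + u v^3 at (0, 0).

The Hessian of f at 0 is [[0, 0], [0, 0]] with rank 0, so corank 2. A Groebner basis of the Jacobian ideal J(f) in C{u,v} is {u^3, u*v^2, 3*u^2 + v^3}; counting standard monomials gives mu = 7. Corank 2; j^3 = u^3 is a perfect cube, so E-series; the 4-jet and mu = 7 give E_7.

Type E_7, Milnor number mu = 7.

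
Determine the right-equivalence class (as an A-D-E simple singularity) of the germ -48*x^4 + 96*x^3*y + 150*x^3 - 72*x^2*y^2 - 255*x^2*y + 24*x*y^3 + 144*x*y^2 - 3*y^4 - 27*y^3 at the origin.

D_{5}

The Hessian of f at 0 is [[0, 0], [0, 0]] with rank 0, so corank 2. A Groebner basis of the Jacobian ideal J(f) in C{x,y} is {x*y^2 + 375*x*y/8 - 225*y^2/8, 625*x*y/8 + y^3 - 375*y^2/8, x^2 - 11*x*y/10 + 3*y^2/10}; counting standard monomials gives mu = 5. Corank 2; j^3 = 3*(2*x - y)*(5*x - 3*y)^2 has shape L^2 M (L != M), so D-series; mu = 5 gives D_5.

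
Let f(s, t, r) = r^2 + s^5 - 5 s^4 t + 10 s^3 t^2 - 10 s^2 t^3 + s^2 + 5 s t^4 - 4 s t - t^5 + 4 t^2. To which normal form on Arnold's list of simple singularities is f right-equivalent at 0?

A4

The Hessian of f at 0 has rank 2. Corank 1: A-series; mu = 4 gives A_4.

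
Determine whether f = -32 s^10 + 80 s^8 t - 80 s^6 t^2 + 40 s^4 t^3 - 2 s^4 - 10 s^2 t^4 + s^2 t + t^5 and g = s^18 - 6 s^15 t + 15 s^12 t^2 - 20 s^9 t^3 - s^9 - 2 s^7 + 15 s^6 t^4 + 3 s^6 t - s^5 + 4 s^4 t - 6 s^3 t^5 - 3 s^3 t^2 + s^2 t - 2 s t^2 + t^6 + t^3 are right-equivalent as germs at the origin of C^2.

The Hessian of f at 0 is [[0, 0], [0, 0]] with rank 0, so corank 2. A Groebner basis of the Jacobian ideal J(f) in C{s,t} is {s^2/5 + t^4, s^3, s*t}; counting standard monomials gives mu = 6. Corank 2; j^3 = s^2*t has shape L^2 M (L != M), so D-series; mu = 6 gives D_6. The Hessian of g at 0 is [[0, 0], [0, 0]] with rank 0, so corank 2. A Groebner basis of the Jacobian ideal J(g) in C{s,t} is {s*t + t^4 - t^2, s^3 - s^2/2 + s*t - t^3 - t^2/2, s^2*t - s^2/3 + 2*s*t/3 - t^3 - t^2/3, -s^2/6 + s*t^2 + s*t/3 - t^3 - t^2/6}; counting standard monomials gives mu = 7. Corank 2; j^3 = t*(s - t)^2 has shape L^2 M (L != M), so D-series; mu = 7 gives D_7. f is D_6 but g is D_7, hence not right-equivalent.

No.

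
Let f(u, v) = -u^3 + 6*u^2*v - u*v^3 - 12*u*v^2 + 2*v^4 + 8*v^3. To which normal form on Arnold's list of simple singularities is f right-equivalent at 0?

E_{7}

The Hessian of f at 0 is [[0, 0], [0, 0]] with rank 0, so corank 2. A Groebner basis of the Jacobian ideal J(f) in C{u,v} is {u^3 - 6*u^2*v - 48*u^2 + 192*u*v - 192*v^2, 6*u^2 + u*v^2 - 24*u*v + 24*v^2, 3*u^2 - 12*u*v + v^3 + 12*v^2}; counting standard monomials gives mu = 7. Corank 2; j^3 = -(u - 2*v)^3 is a perfect cube, so E-series; the 4-jet and mu = 7 give E_7.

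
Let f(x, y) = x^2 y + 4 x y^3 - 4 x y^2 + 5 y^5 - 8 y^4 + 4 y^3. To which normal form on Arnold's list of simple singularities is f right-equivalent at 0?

D_{6}

The Hessian of f at 0 is [[0, 0], [0, 0]] with rank 0, so corank 2. A Groebner basis of the Jacobian ideal J(f) in C{x,y} is {x^3 - 24*x^2 + 100*x*y - 104*y^2, x^2*y - 8*x^2 + 34*x*y - 36*y^2, -2*x^2 + x*y^2 + 9*x*y - 10*y^2, x*y/2 + y^3 - y^2}; counting standard monomials gives mu = 6. Corank 2; j^3 = y*(x - 2*y)^2 has shape L^2 M (L != M), so D-series; mu = 6 gives D_6.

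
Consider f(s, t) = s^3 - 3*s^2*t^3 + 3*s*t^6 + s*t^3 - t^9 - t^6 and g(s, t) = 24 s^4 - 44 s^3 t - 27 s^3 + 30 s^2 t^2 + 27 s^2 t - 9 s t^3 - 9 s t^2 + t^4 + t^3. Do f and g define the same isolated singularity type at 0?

Yes.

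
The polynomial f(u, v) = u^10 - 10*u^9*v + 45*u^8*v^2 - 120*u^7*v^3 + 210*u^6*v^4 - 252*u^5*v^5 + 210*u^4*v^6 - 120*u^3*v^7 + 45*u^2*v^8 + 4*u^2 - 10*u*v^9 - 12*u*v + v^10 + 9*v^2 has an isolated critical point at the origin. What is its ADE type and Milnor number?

The Hessian of f at 0 has rank 1. Corank 1: A-series; mu = 9 gives A_9.

Type A_9, Milnor number mu = 9.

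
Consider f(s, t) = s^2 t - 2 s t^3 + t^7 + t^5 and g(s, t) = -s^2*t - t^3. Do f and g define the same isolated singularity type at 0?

No.

The Hessian of f at 0 has rank 0. Corank 2; j^3 = s^2*t has shape L^2 M (L != M), so D-series; mu = 8 gives D_8. The Hessian of g at 0 has rank 0. Corank 2; j^3 = -t*(s^2 + t^2) splits into three distinct lines over C (the quadratic factor has nonzero discriminant), so D_4. f is D_8 but g is D_4, hence not right-equivalent.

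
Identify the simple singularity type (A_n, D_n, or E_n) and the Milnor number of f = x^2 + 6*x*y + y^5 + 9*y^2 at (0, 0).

Type A_{4}, Milnor number mu = 4.

The Hessian of f at 0 is [[2, 6], [6, 18]] with rank 1, so corank 1. A Groebner basis of the Jacobian ideal J(f) in C{x,y} is {y^4, x + 3*y}; counting standard monomials gives mu = 4. Corank 1: A-series; mu = 4 gives A_4.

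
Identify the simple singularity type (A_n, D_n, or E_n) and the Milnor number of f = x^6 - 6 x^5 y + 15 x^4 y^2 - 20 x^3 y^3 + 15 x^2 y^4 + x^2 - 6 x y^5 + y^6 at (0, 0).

Type A_5, Milnor number mu = 5.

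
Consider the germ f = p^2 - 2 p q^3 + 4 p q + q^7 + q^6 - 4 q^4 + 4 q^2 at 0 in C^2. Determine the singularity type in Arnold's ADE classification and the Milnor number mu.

The Hessian of f at 0 has rank 1. Corank 1: A-series; mu = 6 gives A_6.

Type A_6, Milnor number mu = 6.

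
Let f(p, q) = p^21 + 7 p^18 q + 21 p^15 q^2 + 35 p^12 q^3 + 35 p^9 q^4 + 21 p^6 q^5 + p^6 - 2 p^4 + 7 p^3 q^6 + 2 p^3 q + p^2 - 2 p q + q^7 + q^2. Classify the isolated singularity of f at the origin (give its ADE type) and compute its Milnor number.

The Hessian of f at 0 has rank 1. Corank 1: A-series; mu = 6 gives A_6.

Type A_6, Milnor number mu = 6.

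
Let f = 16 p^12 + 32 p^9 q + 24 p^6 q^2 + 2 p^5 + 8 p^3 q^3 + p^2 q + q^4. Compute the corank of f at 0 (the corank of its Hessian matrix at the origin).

2

Hessian at 0 has rank 0.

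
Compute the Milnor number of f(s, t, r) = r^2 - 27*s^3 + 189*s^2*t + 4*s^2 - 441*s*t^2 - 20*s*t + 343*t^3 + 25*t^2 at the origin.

2

The Hessian of f at 0 has rank 2. Corank 1: A-series; mu = 2 gives A_2.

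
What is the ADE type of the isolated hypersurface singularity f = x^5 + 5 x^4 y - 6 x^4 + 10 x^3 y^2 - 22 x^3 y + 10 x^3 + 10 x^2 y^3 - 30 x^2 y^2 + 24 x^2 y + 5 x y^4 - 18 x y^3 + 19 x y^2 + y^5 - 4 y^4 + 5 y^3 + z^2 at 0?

The Hessian of f at 0 is [[0, 0, 0], [0, 0, 0], [0, 0, 2]] with rank 1, so corank 2. A Groebner basis of the Jacobian ideal J(f) in C{x,y,z} is {y^3, x^2 - y^2/6, x*y + y^2/2, z}; counting standard monomials gives mu = 4. Corank 2; j^3 = (x + y)*(10*x^2 + 14*x*y + 5*y^2) splits into three distinct lines over C (the quadratic factor has nonzero discriminant), so D_4.

D_4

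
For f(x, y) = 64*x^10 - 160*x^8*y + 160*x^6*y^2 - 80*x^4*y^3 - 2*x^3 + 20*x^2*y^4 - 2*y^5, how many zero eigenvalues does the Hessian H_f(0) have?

2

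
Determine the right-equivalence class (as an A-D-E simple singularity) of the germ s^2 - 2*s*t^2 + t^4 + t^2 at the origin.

A_1

The Hessian of f at 0 has rank 2. Corank 0: nondegenerate Morse point, so A_1.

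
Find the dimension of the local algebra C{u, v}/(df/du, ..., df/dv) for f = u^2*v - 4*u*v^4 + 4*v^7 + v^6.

7

The Hessian of f at 0 has rank 0. Corank 2; j^3 = u^2*v has shape L^2 M (L != M), so D-series; mu = 7 gives D_7.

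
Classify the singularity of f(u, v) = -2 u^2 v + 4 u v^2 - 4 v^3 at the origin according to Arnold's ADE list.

D4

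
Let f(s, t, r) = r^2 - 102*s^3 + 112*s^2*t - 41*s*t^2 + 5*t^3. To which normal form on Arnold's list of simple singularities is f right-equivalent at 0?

D_4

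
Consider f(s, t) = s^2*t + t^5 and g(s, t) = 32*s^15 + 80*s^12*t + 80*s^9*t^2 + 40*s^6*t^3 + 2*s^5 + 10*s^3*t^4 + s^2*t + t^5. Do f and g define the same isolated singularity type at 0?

Yes.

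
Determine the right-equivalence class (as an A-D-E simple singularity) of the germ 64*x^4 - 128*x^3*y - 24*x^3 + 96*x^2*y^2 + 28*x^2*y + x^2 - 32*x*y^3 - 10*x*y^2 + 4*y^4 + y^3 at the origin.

A_{2}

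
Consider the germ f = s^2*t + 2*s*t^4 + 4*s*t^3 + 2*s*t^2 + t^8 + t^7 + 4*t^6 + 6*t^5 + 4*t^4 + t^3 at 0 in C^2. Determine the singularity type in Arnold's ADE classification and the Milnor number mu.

Type D9, Milnor number mu = 9.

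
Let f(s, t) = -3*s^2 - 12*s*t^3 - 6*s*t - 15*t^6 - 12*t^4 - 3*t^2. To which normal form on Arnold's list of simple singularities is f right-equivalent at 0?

A_{5}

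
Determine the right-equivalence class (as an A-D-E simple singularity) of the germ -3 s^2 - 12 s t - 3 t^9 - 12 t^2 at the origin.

A_{8}

The Hessian of f at 0 has rank 1. Corank 1: A-series; mu = 8 gives A_8.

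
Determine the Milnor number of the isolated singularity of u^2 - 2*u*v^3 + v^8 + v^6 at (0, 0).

The Hessian of f at 0 has rank 1. Corank 1: A-series; mu = 7 gives A_7.

7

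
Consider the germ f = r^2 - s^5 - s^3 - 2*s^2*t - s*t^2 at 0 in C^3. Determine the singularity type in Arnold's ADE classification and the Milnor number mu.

The Hessian of f at 0 is [[0, 0, 0], [0, 0, 0], [0, 0, 2]] with rank 1, so corank 2. A Groebner basis of the Jacobian ideal J(f) in C{s,t,r} is {s*t/5 + t^4 + t^2/5, s*t^2 + t^3, s^2 + s*t, r}; counting standard monomials gives mu = 6. Corank 2; j^3 = -s*(s + t)^2 has shape L^2 M (L != M), so D-series; mu = 6 gives D_6.

Type D_{6}, Milnor number mu = 6.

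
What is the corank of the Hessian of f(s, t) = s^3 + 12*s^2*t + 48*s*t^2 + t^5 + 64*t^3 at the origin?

2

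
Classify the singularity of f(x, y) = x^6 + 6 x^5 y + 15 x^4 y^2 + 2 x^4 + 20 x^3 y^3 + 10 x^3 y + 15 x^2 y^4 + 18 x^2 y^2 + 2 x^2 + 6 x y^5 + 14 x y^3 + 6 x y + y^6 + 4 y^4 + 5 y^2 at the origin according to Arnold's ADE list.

The Hessian of f at 0 is [[4, 6], [6, 10]] with rank 2, so corank 0. A Groebner basis of the Jacobian ideal J(f) in C{x,y} is {x, y}; counting standard monomials gives mu = 1. Corank 0: nondegenerate Morse point, so A_1.

A_1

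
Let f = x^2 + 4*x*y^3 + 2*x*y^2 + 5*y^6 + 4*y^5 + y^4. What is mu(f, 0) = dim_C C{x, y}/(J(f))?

5

The Hessian of f at 0 is [[2, 0], [0, 0]] with rank 1, so corank 1. A Groebner basis of the Jacobian ideal J(f) in C{x,y} is {x*y^2 - x*y/2 + x/4 + y^2/4, x/2 + y^3 + y^2/2, x^2 + x*y/2 - x/4 - y^2/4}; counting standard monomials gives mu = 5. Corank 1: A-series; mu = 5 gives A_5.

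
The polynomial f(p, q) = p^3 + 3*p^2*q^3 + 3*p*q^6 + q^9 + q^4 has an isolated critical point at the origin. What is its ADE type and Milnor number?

The Hessian of f at 0 has rank 0. Corank 2; j^3 = p^3 is a perfect cube, so E-series; the 4-jet and mu = 6 give E_6.

Type E_{6}, Milnor number mu = 6.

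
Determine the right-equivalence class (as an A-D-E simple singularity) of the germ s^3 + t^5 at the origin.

E8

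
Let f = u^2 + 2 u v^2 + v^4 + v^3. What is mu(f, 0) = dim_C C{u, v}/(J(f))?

2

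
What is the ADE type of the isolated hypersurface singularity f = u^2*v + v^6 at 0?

D_7

The Hessian of f at 0 has rank 0. Corank 2; j^3 = u^2*v has shape L^2 M (L != M), so D-series; mu = 7 gives D_7.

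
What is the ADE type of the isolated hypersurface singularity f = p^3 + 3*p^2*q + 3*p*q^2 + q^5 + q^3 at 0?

E8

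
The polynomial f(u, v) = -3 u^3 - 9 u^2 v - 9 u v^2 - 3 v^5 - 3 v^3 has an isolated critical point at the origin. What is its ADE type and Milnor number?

Type E_{8}, Milnor number mu = 8.

The Hessian of f at 0 has rank 0. Corank 2; j^3 = -3*(u + v)^3 is a perfect cube, so E-series; the 5-jet and mu = 8 give E_8.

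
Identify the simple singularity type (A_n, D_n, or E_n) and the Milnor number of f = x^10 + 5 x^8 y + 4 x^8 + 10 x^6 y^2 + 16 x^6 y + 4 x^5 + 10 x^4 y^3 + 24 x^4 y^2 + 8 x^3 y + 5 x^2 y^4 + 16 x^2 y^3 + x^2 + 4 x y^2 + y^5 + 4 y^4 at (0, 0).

Type A4, Milnor number mu = 4.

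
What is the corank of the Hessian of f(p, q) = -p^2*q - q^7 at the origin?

2

The Hessian at 0 is [[0, 0], [0, 0]] of rank 0; hence corank 2.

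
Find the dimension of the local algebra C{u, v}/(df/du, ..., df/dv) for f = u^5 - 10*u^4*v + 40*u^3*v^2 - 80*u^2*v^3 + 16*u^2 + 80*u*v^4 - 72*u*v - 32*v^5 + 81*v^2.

4

The Hessian of f at 0 has rank 1. Corank 1: A-series; mu = 4 gives A_4.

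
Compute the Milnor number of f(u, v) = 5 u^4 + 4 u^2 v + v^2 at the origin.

The Hessian of f at 0 has rank 1. Corank 1: A-series; mu = 3 gives A_3.

3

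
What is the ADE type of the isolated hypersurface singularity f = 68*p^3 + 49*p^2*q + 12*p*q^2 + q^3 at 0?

D_{4}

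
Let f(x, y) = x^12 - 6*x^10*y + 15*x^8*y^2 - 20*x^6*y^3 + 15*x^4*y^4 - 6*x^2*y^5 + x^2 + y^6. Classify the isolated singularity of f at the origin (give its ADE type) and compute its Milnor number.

Type A_{5}, Milnor number mu = 5.

The Hessian of f at 0 has rank 1. Corank 1: A-series; mu = 5 gives A_5.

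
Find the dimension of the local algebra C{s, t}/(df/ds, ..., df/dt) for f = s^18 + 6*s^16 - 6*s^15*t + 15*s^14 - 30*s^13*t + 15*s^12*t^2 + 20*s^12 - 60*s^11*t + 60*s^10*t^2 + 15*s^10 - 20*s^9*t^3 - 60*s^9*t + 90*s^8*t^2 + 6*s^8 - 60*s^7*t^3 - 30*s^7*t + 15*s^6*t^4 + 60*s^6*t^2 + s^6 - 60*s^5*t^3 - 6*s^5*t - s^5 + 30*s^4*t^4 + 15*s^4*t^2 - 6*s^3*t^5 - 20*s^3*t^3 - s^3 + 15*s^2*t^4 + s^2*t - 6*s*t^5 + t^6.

7

The Hessian of f at 0 is [[0, 0], [0, 0]] with rank 0, so corank 2. A Groebner basis of the Jacobian ideal J(f) in C{s,t} is {s*t/6 + t^5, s*t^2, s^2 - s*t}; counting standard monomials gives mu = 7. Corank 2; j^3 = -s^2*(s - t) has shape L^2 M (L != M), so D-series; mu = 7 gives D_7.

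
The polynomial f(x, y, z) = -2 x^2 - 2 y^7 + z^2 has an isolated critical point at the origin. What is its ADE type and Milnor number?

The Hessian of f at 0 has rank 2. Corank 1: A-series; mu = 6 gives A_6.

Type A_6, Milnor number mu = 6.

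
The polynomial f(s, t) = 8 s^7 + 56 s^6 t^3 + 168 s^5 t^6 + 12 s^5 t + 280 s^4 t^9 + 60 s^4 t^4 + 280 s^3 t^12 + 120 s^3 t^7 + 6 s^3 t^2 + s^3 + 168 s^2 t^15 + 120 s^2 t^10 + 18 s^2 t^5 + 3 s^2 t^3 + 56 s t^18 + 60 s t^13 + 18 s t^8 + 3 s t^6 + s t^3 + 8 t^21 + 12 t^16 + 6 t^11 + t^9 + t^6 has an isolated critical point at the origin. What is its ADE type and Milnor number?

Type E_7, Milnor number mu = 7.

The Hessian of f at 0 has rank 0. Corank 2; j^3 = s^3 is a perfect cube, so E-series; the 4-jet and mu = 7 give E_7.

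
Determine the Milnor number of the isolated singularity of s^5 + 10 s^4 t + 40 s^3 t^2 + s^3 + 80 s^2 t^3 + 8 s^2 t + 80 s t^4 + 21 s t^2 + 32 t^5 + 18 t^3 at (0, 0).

The Hessian of f at 0 has rank 0. Corank 2; j^3 = (s + 2*t)*(s + 3*t)^2 has shape L^2 M (L != M), so D-series; mu = 6 gives D_6.

6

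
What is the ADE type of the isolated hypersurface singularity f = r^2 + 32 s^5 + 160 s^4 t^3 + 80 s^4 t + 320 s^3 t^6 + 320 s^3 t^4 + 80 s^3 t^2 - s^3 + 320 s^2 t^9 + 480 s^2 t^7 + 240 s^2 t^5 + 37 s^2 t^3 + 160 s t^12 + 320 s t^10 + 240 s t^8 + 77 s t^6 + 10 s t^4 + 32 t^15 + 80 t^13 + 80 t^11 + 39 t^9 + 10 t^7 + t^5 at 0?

E_8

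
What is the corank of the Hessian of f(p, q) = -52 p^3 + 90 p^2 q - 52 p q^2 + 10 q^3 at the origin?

2

Hessian at 0 has rank 0.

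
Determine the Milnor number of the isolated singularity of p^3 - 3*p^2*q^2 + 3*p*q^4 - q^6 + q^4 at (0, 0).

6

The Hessian of f at 0 is [[0, 0], [0, 0]] with rank 0, so corank 2. A Groebner basis of the Jacobian ideal J(f) in C{p,q} is {p^3, p^2*q, -p^2/2 + p*q^2, q^3}; counting standard monomials gives mu = 6. Corank 2; j^3 = p^3 is a perfect cube, so E-series; the 4-jet and mu = 6 give E_6.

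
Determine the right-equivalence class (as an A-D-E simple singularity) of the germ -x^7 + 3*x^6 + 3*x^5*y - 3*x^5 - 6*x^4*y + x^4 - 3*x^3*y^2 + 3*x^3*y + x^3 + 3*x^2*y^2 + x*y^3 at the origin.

The Hessian of f at 0 has rank 0. Corank 2; j^3 = x^3 is a perfect cube, so E-series; the 4-jet and mu = 7 give E_7.

E7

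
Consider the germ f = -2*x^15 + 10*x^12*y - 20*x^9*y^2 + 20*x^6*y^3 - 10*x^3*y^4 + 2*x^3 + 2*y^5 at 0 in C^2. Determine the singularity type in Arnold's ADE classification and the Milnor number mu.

Type E_8, Milnor number mu = 8.

The Hessian of f at 0 is [[0, 0], [0, 0]] with rank 0, so corank 2. A Groebner basis of the Jacobian ideal J(f) in C{x,y} is {y^4, x^2}; counting standard monomials gives mu = 8. Corank 2; j^3 = 2*x^3 is a perfect cube, so E-series; the 5-jet and mu = 8 give E_8.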